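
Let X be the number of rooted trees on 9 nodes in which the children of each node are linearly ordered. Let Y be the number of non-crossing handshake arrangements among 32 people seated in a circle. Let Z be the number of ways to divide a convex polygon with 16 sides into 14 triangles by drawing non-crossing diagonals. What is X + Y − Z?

32684660

A rooted plane tree on 9 nodes has 8 edges, and such trees are counted by C_8. So X = C_8 = 1430.
Non-crossing handshake pairings of 2n people are counted by C_n; 32 people gives n = 16. So Y = C_16 = 35357670.
A convex 16-gon is triangulated into 14 triangles, and the number of such triangulations is the Catalan number C_{16−2} = C_14. So Z = C_14 = 2674440.
X + Y − Z = 1430 + 35357670 − 2674440 = 32684660.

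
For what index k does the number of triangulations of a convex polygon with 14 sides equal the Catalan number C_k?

12

The number of triangulations of a 14-gon is the Catalan number C_12 (index = sides − 2).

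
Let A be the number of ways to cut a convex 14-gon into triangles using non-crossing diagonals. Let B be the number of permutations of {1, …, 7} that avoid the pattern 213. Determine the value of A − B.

The number of triangulations of a 14-gon is the Catalan number C_12 (index = sides − 2). So A = C_12 = 208012.
Permutations of [n] avoiding any single length-3 pattern are counted by C_n; here n = 7. So B = C_7 = 429.
A − B = 208012 − 429 = 207583.

207583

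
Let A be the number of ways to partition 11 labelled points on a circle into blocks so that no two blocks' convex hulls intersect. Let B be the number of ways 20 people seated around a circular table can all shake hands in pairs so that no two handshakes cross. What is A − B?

The non-crossing partitions of [11] form a lattice of size C_11. So A = C_11 = 58786.
With 20 = 2·10 people, non-crossing handshake pairings are non-crossing perfect matchings on a circle, counted by C_10. So B = C_10 = 16796.
A − B = 58786 − 16796 = 41990.

41990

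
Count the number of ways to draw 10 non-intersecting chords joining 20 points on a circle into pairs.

Non-crossing perfect matchings of 2n points on a circle are counted by C_n; with 20 points, n = 10.
C_10 = C(20,10)/11 = 184756/11 = 16796.

16796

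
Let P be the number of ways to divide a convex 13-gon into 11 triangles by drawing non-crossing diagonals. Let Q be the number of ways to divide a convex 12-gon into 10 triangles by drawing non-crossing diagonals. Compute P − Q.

41990

Triangulations of a convex m-gon are counted by C_{m−2}; with m = 13 this is C_11. So P = C_11 = 58786.
Triangulations of a convex m-gon are counted by C_{m−2}; with m = 12 this is C_10. So Q = C_10 = 16796.
P − Q = 58786 − 16796 = 41990.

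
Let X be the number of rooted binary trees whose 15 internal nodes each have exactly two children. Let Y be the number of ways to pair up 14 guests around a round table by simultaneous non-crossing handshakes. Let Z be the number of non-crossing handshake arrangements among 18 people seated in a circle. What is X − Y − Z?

Full binary trees with n internal nodes are counted by C_n; here n = 15. So X = C_15 = 9694845.
Non-crossing handshake pairings of 2n people are counted by C_n; 14 people gives n = 7. So Y = C_7 = 429.
Non-crossing handshake pairings of 2n people are counted by C_n; 18 people gives n = 9. So Z = C_9 = 4862.
X − Y − Z = 9694845 − 429 − 4862 = 9689554.

9689554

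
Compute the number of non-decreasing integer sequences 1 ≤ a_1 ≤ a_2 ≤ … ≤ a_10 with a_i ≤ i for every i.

Weakly increasing sequences with a_i ≤ i biject with Dyck paths of semilength 10, so there are C_10.
C_10 = C(20,10)/11 = 184756/11 = 16796.

16796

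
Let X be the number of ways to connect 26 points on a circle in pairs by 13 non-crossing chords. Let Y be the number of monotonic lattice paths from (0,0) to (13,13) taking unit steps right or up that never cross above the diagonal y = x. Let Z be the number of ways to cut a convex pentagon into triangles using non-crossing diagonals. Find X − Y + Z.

Non-crossing perfect matchings of 2n points on a circle are counted by C_n; with 26 points, n = 13. So X = C_13 = 742900.
Sub-diagonal monotone paths from (0,0) to (13,13) biject with Dyck paths of semilength 13, giving C_13. So Y = C_13 = 742900.
Triangulations of a convex m-gon are counted by C_{m−2}; with m = 5 this is C_3. So Z = C_3 = 5.
X − Y + Z = 742900 − 742900 + 5 = 5.

5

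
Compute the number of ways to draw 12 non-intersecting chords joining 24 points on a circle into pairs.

208012

Non-crossing perfect matchings of 2n points on a circle are counted by C_n; with 24 points, n = 12.
C_12 = C_11 · 2(2·11+1)/(11+2) = 58786 · 46/13 = 208012.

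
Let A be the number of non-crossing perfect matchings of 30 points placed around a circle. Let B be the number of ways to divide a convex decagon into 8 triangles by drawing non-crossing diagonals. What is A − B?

9693415

Pairing 30 circle points by 15 non-crossing chords gives C_15 matchings. So A = C_15 = 9694845.
The number of triangulations of a 10-gon is the Catalan number C_8 (index = sides − 2). So B = C_8 = 1430.
A − B = 9694845 − 1430 = 9693415.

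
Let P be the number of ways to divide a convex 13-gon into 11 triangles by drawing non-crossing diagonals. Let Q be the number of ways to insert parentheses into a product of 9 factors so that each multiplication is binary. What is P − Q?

57356

A convex 13-gon is triangulated into 11 triangles, and the number of such triangulations is the Catalan number C_{13−2} = C_11. So P = C_11 = 58786.
Ways to associate a product of 9 factors correspond to binary trees on 9 leaves, so the count is C_8. So Q = C_8 = 1430.
P − Q = 58786 − 1430 = 57356.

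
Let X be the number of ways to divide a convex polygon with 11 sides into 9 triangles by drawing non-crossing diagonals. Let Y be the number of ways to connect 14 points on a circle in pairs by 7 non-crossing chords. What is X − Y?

4433

Triangulations of a convex m-gon are counted by C_{m−2}; with m = 11 this is C_9. So X = C_9 = 4862.
Non-crossing perfect matchings of 2n points on a circle are counted by C_n; with 14 points, n = 7. So Y = C_7 = 429.
X − Y = 4862 − 429 = 4433.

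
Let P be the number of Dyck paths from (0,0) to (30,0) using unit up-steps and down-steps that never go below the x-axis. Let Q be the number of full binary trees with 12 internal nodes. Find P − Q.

9486833

Dyck paths of semilength n (length 2n) are counted by C_n; here n = 15. So P = C_15 = 9694845.
The number of full binary trees on 12 internal nodes is the Catalan number C_12. So Q = C_12 = 208012.
P − Q = 9694845 − 208012 = 9486833.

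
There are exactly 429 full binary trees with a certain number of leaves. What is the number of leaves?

Full binary trees with L leaves are counted by C_{L−1}; 429 = C_7.
So the index is 7, and the number of leaves is 7 + 1 = 8.

8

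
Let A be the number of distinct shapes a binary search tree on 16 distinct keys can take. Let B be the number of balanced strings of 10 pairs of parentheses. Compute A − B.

There are C_n binary search tree shapes on n keys; with n = 16 that is C_16. So A = C_16 = 35357670.
With 10 pairs the number of balanced bracket strings is the Catalan number C_10. So B = C_10 = 16796.
A − B = 35357670 − 16796 = 35340874.

35340874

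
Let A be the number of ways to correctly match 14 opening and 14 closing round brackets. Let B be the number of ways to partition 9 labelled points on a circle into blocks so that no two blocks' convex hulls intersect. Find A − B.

With 14 pairs the number of balanced bracket strings is the Catalan number C_14. So A = C_14 = 2674440.
The non-crossing partitions of [9] form a lattice of size C_9. So B = C_9 = 4862.
A − B = 2674440 − 4862 = 2669578.

2669578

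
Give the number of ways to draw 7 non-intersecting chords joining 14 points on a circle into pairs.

Pairing 14 circle points by 7 non-crossing chords gives C_7 matchings.
C_7 = C(14,7)/8 = 3432/8 = 429.

429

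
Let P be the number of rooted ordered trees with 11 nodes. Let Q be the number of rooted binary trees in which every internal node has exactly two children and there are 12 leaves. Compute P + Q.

75582

Rooted ordered (plane) trees on m nodes have m−1 edges and are counted by C_{m−1}; m = 11 gives C_10. So P = C_10 = 16796.
A full binary tree with L leaves has L−1 internal nodes and is counted by C_{L−1}; L = 12 gives C_11. So Q = C_11 = 58786.
P + Q = 16796 + 58786 = 75582.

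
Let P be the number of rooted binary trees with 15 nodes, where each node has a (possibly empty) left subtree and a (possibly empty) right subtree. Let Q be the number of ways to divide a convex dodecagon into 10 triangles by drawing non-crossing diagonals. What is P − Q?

Binary trees (left/right distinguished) on n nodes are counted by C_n; here n = 15. So P = C_15 = 9694845.
Triangulations of a convex m-gon are counted by C_{m−2}; with m = 12 this is C_10. So Q = C_10 = 16796.
P − Q = 9694845 − 16796 = 9678049.

9678049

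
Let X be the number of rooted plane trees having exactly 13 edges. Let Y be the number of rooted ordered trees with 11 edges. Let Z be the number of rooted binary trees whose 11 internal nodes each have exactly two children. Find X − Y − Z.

A rooted plane tree with 13 edges has 14 nodes, and the count is C_13. So X = C_13 = 742900.
A rooted plane tree with 11 edges has 12 nodes, and the count is C_11. So Y = C_11 = 58786.
Full binary trees with n internal nodes are counted by C_n; here n = 11. So Z = C_11 = 58786.
X − Y − Z = 742900 − 58786 − 58786 = 625328.

625328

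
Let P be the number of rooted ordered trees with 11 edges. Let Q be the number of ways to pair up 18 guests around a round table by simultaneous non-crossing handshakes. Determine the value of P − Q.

53924

A rooted plane tree with 11 edges has 12 nodes, and the count is C_11. So P = C_11 = 58786.
With 18 = 2·9 people, non-crossing handshake pairings are non-crossing perfect matchings on a circle, counted by C_9. So Q = C_9 = 4862.
P − Q = 58786 − 4862 = 53924.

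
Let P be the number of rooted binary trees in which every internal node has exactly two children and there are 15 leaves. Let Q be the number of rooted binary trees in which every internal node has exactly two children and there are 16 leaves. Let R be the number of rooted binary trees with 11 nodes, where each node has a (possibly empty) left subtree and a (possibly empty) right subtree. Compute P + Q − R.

Full binary trees with 15 leaves have 15−1 = 14 internal nodes, so there are C_14 of them. So P = C_14 = 2674440.
A full binary tree with L leaves has L−1 internal nodes and is counted by C_{L−1}; L = 16 gives C_15. So Q = C_15 = 9694845.
There are C_n binary search tree shapes on n keys; with n = 11 that is C_11. So R = C_11 = 58786.
P + Q − R = 2674440 + 9694845 − 58786 = 12310499.

12310499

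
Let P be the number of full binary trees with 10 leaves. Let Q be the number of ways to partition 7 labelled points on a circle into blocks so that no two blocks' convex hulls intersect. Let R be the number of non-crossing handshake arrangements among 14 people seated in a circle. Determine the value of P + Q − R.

4862

A full binary tree with L leaves has L−1 internal nodes and is counted by C_{L−1}; L = 10 gives C_9. So P = C_9 = 4862.
The non-crossing partitions of [7] form a lattice of size C_7. So Q = C_7 = 429.
Non-crossing handshake pairings of 2n people are counted by C_n; 14 people gives n = 7. So R = C_7 = 429.
P + Q − R = 4862 + 429 − 429 = 4862.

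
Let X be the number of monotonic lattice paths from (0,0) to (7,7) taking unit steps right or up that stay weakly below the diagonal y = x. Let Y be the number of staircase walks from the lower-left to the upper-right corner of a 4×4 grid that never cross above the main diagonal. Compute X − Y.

415

Monotone paths in an n×n grid that stay weakly below the diagonal are counted by C_n; here n = 7. So X = C_7 = 429.
Monotone paths in an n×n grid that stay weakly below the diagonal are counted by C_n; here n = 4. So Y = C_4 = 14.
X − Y = 429 − 14 = 415.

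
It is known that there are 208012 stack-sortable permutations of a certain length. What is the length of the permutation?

12

Stack-sortable permutations of [n] are counted by C_n. The Catalan number equal to 208012 is C_12.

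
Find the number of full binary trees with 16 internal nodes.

35357670

Full binary trees with n internal nodes are counted by C_n; here n = 16.
C_16 = 35357670.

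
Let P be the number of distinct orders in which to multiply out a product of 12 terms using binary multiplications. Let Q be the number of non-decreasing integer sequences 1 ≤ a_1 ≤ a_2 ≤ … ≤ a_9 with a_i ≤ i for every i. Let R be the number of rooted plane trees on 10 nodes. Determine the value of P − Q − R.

Ways to associate a product of 12 factors correspond to binary trees on 12 leaves, so the count is C_11. So P = C_11 = 58786.
Such sub-staircase sequences of length n are counted by C_n; here n = 9. So Q = C_9 = 4862.
Rooted ordered (plane) trees on m nodes have m−1 edges and are counted by C_{m−1}; m = 10 gives C_9. So R = C_9 = 4862.
P − Q − R = 58786 − 4862 − 4862 = 49062.

49062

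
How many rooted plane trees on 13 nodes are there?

Rooted ordered (plane) trees on m nodes have m−1 edges and are counted by C_{m−1}; m = 13 gives C_12.
C_12 = C_11 · 2(2·11+1)/(11+2) = 58786 · 46/13 = 208012.

208012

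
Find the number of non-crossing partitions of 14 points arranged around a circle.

Non-crossing partitions of an n-element set are counted by C_n; here n = 14.
C_14 = C_13 · 2(2·13+1)/(13+2) = 742900 · 54/15 = 2674440.

2674440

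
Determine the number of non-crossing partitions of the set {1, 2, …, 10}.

16796

The non-crossing partitions of [10] form a lattice of size C_10.
C_10 = C(20,10)/11 = 184756/11 = 16796.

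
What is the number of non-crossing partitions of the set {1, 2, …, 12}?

208012

Non-crossing partitions of an n-element set are counted by C_n; here n = 12.
C_12 = C(24,12)/13 = 2704156/13 = 208012.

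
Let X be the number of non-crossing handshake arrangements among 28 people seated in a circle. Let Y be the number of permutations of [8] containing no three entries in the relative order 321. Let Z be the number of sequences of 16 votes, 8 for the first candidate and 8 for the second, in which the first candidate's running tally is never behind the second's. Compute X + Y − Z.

2674440

With 28 = 2·14 people, non-crossing handshake pairings are non-crossing perfect matchings on a circle, counted by C_14. So X = C_14 = 2674440.
Permutations of [n] avoiding any single length-3 pattern are counted by C_n; here n = 8. So Y = C_8 = 1430.
Ballot sequences with n votes each where one side never trails are Dyck words, counted by C_n; here n = 8. So Z = C_8 = 1430.
X + Y − Z = 2674440 + 1430 − 1430 = 2674440.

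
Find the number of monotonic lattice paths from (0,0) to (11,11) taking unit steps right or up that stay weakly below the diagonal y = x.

Monotone paths in an n×n grid that stay weakly below the diagonal are counted by C_n; here n = 11.
C_11 = C(22,11)/12 = 705432/12 = 58786.

58786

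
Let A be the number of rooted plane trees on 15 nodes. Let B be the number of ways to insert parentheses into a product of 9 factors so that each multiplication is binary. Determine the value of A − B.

A rooted plane tree on 15 nodes has 14 edges, and such trees are counted by C_14. So A = C_14 = 2674440.
Ways to associate a product of 9 factors correspond to binary trees on 9 leaves, so the count is C_8. So B = C_8 = 1430.
A − B = 2674440 − 1430 = 2673010.

2673010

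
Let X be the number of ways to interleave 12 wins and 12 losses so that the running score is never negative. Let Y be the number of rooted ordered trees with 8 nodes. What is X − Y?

Ballot sequences with n votes each where one side never trails are Dyck words, counted by C_n; here n = 12. So X = C_12 = 208012.
Rooted ordered (plane) trees on m nodes have m−1 edges and are counted by C_{m−1}; m = 8 gives C_7. So Y = C_7 = 429.
X − Y = 208012 − 429 = 207583.

207583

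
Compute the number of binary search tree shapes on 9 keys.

4862

Rooted binary trees with 9 nodes (each child slot possibly empty) number C_9.
C_9 = C(18,9)/10 = 48620/10 = 4862.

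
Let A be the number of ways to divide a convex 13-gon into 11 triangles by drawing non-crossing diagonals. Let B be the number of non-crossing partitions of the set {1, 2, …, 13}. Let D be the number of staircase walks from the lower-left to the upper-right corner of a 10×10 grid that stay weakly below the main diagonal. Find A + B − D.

The number of triangulations of a 13-gon is the Catalan number C_11 (index = sides − 2). So A = C_11 = 58786.
The non-crossing partitions of [13] form a lattice of size C_13. So B = C_13 = 742900.
Sub-diagonal monotone paths from (0,0) to (10,10) biject with Dyck paths of semilength 10, giving C_10. So D = C_10 = 16796.
A + B − D = 58786 + 742900 − 16796 = 784890.

784890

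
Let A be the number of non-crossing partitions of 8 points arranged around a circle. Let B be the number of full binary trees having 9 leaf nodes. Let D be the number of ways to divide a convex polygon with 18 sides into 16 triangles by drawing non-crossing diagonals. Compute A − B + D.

The non-crossing partitions of [8] form a lattice of size C_8. So A = C_8 = 1430.
Full binary trees with 9 leaves have 9−1 = 8 internal nodes, so there are C_8 of them. So B = C_8 = 1430.
A convex 18-gon is triangulated into 16 triangles, and the number of such triangulations is the Catalan number C_{18−2} = C_16. So D = C_16 = 35357670.
A − B + D = 1430 − 1430 + 35357670 = 35357670.

35357670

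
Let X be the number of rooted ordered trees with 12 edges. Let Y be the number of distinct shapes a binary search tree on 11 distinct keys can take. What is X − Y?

Rooted ordered trees with n edges are counted by C_n; here n = 12. So X = C_12 = 208012.
Rooted binary trees with 11 nodes (each child slot possibly empty) number C_11. So Y = C_11 = 58786.
X − Y = 208012 − 58786 = 149226.

149226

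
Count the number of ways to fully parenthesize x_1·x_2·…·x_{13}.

Ways to associate a product of 13 factors correspond to binary trees on 13 leaves, so the count is C_12.
C_12 = C(24,12)/13 = 2704156/13 = 208012.

208012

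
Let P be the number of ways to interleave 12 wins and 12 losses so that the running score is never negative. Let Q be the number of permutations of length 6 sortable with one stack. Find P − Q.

207880

Ballot sequences with n votes each where one side never trails are Dyck words, counted by C_n; here n = 12. So P = C_12 = 208012.
Stack-sortable permutations are exactly the 231-avoiding ones, counted by C_n; here n = 6. So Q = C_6 = 132.
P − Q = 208012 − 132 = 207880.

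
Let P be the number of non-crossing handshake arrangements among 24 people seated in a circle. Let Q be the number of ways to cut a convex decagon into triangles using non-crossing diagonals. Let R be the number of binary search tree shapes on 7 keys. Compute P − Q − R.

Non-crossing handshake pairings of 2n people are counted by C_n; 24 people gives n = 12. So P = C_12 = 208012.
The number of triangulations of a 10-gon is the Catalan number C_8 (index = sides − 2). So Q = C_8 = 1430.
Binary trees (left/right distinguished) on n nodes are counted by C_n; here n = 7. So R = C_7 = 429.
P − Q − R = 208012 − 1430 − 429 = 206153.

206153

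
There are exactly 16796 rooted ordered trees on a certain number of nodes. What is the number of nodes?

Rooted ordered trees on m nodes are counted by C_{m−1}; 16796 = C_10.
So the index is 10, and the number of nodes is 10 + 1 = 11.

11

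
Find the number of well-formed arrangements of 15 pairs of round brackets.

9694845

With 15 pairs the number of balanced bracket strings is the Catalan number C_15.
C_15 = C_14 · 2(2·14+1)/(14+2) = 2674440 · 58/16 = 9694845.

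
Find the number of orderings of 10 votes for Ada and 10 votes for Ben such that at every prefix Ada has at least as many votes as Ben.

Reading a vote for the leader as '(' and for the other as ')' turns such a sequence into a balanced string of 10 pairs, so the count is C_10.
C_10 = C_9 · 2(2·9+1)/(9+2) = 4862 · 38/11 = 16796.

16796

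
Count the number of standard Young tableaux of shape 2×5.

By the hook-length formula (or a Dyck-path bijection), SYT of shape 2×5 number C_5.
C_5 = C_4 · 2(2·4+1)/(4+2) = 14 · 18/6 = 42.

42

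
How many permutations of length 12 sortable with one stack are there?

208012

By Knuth's characterisation, the stack-sortable permutations of length 12 are the 231-avoiders, numbering C_12.
C_12 = C_11 · 2(2·11+1)/(11+2) = 58786 · 46/13 = 208012.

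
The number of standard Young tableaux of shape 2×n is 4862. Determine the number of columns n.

9

Standard Young tableaux of shape 2×n are counted by C_n; 4862 = C_9.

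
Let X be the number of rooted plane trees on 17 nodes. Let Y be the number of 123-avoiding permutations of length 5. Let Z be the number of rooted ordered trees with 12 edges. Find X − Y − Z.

35149616

A rooted plane tree on 17 nodes has 16 edges, and such trees are counted by C_16. So X = C_16 = 35357670.
Permutations of [n] avoiding any single length-3 pattern are counted by C_n; here n = 5. So Y = C_5 = 42.
A rooted plane tree with 12 edges has 13 nodes, and the count is C_12. So Z = C_12 = 208012.
X − Y − Z = 35357670 − 42 − 208012 = 35149616.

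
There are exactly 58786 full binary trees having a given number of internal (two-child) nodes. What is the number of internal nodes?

11

Full binary trees with n internal nodes are counted by C_n. The Catalan number equal to 58786 is C_11.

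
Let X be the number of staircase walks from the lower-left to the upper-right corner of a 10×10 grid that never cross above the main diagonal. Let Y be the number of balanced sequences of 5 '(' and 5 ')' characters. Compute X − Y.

16754

Sub-diagonal monotone paths from (0,0) to (10,10) biject with Dyck paths of semilength 10, giving C_10. So X = C_10 = 16796.
A balanced arrangement of 5 bracket pairs is a Dyck word of semilength 5, so the count is C_5. So Y = C_5 = 42.
X − Y = 16796 − 42 = 16754.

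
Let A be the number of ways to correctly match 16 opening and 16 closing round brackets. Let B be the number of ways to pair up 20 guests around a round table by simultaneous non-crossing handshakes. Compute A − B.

Balanced strings of n pairs of brackets are counted by C_n; here n = 16. So A = C_16 = 35357670.
Non-crossing handshake pairings of 2n people are counted by C_n; 20 people gives n = 10. So B = C_10 = 16796.
A − B = 35357670 − 16796 = 35340874.

35340874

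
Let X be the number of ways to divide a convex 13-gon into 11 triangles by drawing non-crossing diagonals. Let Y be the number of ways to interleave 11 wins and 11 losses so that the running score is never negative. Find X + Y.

The number of triangulations of a 13-gon is the Catalan number C_11 (index = sides − 2). So X = C_11 = 58786.
Reading a vote for the leader as '(' and for the other as ')' turns such a sequence into a balanced string of 11 pairs, so the count is C_11. So Y = C_11 = 58786.
X + Y = 58786 + 58786 = 117572.

117572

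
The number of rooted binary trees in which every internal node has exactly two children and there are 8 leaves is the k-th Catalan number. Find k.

7

Full binary trees with 8 leaves have 8−1 = 7 internal nodes, so there are C_7 of them.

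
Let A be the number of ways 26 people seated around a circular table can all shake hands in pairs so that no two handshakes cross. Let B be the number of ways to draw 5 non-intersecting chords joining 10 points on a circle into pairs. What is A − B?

Non-crossing handshake pairings of 2n people are counted by C_n; 26 people gives n = 13. So A = C_13 = 742900.
Non-crossing perfect matchings of 2n points on a circle are counted by C_n; with 10 points, n = 5. So B = C_5 = 42.
A − B = 742900 − 42 = 742858.

742858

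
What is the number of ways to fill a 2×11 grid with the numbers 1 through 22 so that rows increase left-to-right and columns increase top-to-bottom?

58786

By the hook-length formula (or a Dyck-path bijection), SYT of shape 2×11 number C_11.
C_11 = 58786.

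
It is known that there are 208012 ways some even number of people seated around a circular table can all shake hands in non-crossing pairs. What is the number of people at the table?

24

Non-crossing handshake pairings of 2n people are counted by C_n, and C_12 = 208012.
So n = 12, and there are 2n = 24 people.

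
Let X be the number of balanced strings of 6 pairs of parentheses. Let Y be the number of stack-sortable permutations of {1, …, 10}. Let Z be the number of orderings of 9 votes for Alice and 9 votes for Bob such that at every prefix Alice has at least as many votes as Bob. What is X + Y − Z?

With 6 pairs the number of balanced bracket strings is the Catalan number C_6. So X = C_6 = 132.
By Knuth's characterisation, the stack-sortable permutations of length 10 are the 231-avoiders, numbering C_10. So Y = C_10 = 16796.
Reading a vote for the leader as '(' and for the other as ')' turns such a sequence into a balanced string of 9 pairs, so the count is C_9. So Z = C_9 = 4862.
X + Y − Z = 132 + 16796 − 4862 = 12066.

12066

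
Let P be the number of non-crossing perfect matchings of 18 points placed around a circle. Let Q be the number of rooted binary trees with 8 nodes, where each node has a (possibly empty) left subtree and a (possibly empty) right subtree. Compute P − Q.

3432

Non-crossing perfect matchings of 2n points on a circle are counted by C_n; with 18 points, n = 9. So P = C_9 = 4862.
Binary trees (left/right distinguished) on n nodes are counted by C_n; here n = 8. So Q = C_8 = 1430.
P − Q = 4862 − 1430 = 3432.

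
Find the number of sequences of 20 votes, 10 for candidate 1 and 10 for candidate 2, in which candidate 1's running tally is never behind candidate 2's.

Ballot sequences with n votes each where one side never trails are Dyck words, counted by C_n; here n = 10.
C_10 = C(20,10)/11 = 184756/11 = 16796.

16796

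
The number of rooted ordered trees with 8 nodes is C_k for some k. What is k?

A rooted plane tree on 8 nodes has 7 edges, and such trees are counted by C_7.

7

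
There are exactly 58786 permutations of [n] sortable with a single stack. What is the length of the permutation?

11

Stack-sortable permutations of [n] are counted by C_n. The Catalan number equal to 58786 is C_11.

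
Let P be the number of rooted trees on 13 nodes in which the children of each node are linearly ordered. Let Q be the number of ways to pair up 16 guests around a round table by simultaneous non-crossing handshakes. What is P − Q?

A rooted plane tree on 13 nodes has 12 edges, and such trees are counted by C_12. So P = C_12 = 208012.
Non-crossing handshake pairings of 2n people are counted by C_n; 16 people gives n = 8. So Q = C_8 = 1430.
P − Q = 208012 − 1430 = 206582.

206582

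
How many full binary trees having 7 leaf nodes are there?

132

Full binary trees with 7 leaves have 7−1 = 6 internal nodes, so there are C_6 of them.
C_6 = 132.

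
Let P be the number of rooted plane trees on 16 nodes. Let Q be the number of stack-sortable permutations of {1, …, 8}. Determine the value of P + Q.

9696275

A rooted plane tree on 16 nodes has 15 edges, and such trees are counted by C_15. So P = C_15 = 9694845.
By Knuth's characterisation, the stack-sortable permutations of length 8 are the 231-avoiders, numbering C_8. So Q = C_8 = 1430.
P + Q = 9694845 + 1430 = 9696275.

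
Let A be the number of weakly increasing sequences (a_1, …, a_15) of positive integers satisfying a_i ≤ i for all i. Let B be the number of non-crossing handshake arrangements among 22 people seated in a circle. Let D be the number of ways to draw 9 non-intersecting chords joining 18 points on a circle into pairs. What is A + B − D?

9748769

Weakly increasing sequences with a_i ≤ i biject with Dyck paths of semilength 15, so there are C_15. So A = C_15 = 9694845.
With 22 = 2·11 people, non-crossing handshake pairings are non-crossing perfect matchings on a circle, counted by C_11. So B = C_11 = 58786.
Pairing 18 circle points by 9 non-crossing chords gives C_9 matchings. So D = C_9 = 4862.
A + B − D = 9694845 + 58786 − 4862 = 9748769.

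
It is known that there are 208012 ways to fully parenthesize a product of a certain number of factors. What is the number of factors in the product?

13

Parenthesizations of m factors are counted by C_{m−1}; 208012 = C_12.
So the index is 12, and the number of factors is 12 + 1 = 13.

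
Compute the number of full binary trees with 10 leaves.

Full binary trees with 10 leaves have 10−1 = 9 internal nodes, so there are C_9 of them.
C_9 = C(18,9)/10 = 48620/10 = 4862.

4862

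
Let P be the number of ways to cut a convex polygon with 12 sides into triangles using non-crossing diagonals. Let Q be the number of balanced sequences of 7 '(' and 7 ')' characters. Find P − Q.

16367

The number of triangulations of a 12-gon is the Catalan number C_10 (index = sides − 2). So P = C_10 = 16796.
With 7 pairs the number of balanced bracket strings is the Catalan number C_7. So Q = C_7 = 429.
P − Q = 16796 − 429 = 16367.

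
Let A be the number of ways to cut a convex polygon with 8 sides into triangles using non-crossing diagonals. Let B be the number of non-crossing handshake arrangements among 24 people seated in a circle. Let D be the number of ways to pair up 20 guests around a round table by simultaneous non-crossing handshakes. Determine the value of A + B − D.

191348

A convex 8-gon is triangulated into 6 triangles, and the number of such triangulations is the Catalan number C_{8−2} = C_6. So A = C_6 = 132.
With 24 = 2·12 people, non-crossing handshake pairings are non-crossing perfect matchings on a circle, counted by C_12. So B = C_12 = 208012.
With 20 = 2·10 people, non-crossing handshake pairings are non-crossing perfect matchings on a circle, counted by C_10. So D = C_10 = 16796.
A + B − D = 132 + 208012 − 16796 = 191348.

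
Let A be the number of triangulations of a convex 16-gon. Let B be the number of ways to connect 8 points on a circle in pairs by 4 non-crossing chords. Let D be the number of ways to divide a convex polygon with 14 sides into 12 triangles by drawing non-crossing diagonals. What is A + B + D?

2882466

A convex 16-gon is triangulated into 14 triangles, and the number of such triangulations is the Catalan number C_{16−2} = C_14. So A = C_14 = 2674440.
Non-crossing perfect matchings of 2n points on a circle are counted by C_n; with 8 points, n = 4. So B = C_4 = 14.
A convex 14-gon is triangulated into 12 triangles, and the number of such triangulations is the Catalan number C_{14−2} = C_12. So D = C_12 = 208012.
A + B + D = 2674440 + 14 + 208012 = 2882466.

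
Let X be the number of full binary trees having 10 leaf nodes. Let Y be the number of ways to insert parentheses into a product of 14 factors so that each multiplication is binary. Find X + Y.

A full binary tree with L leaves has L−1 internal nodes and is counted by C_{L−1}; L = 10 gives C_9. So X = C_9 = 4862.
Parenthesizations of m factors correspond to full binary trees with m leaves, counted by C_{m−1}; m = 14 gives C_13. So Y = C_13 = 742900.
X + Y = 4862 + 742900 = 747762.

747762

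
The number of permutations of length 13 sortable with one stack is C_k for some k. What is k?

13

Stack-sortable permutations are exactly the 231-avoiding ones, counted by C_n; here n = 13.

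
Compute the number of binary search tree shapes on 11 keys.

Rooted binary trees with 11 nodes (each child slot possibly empty) number C_11.
C_11 = C_10 · 2(2·10+1)/(10+2) = 16796 · 42/12 = 58786.

58786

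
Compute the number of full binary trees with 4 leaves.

5

A full binary tree with L leaves has L−1 internal nodes and is counted by C_{L−1}; L = 4 gives C_3.
C_3 = C(6,3)/4 = 20/4 = 5.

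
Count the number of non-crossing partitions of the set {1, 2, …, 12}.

208012

Non-crossing partitions of an n-element set are counted by C_n; here n = 12.
C_12 = C(24,12)/13 = 2704156/13 = 208012.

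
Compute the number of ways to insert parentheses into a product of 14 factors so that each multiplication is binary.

742900

Ways to associate a product of 14 factors correspond to binary trees on 14 leaves, so the count is C_13.
C_13 = C(26,13)/14 = 10400600/14 = 742900.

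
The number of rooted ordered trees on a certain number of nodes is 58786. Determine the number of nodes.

12

Rooted ordered trees on m nodes are counted by C_{m−1}. The Catalan number equal to 58786 is C_11.
So the index is 11, and the number of nodes is 11 + 1 = 12.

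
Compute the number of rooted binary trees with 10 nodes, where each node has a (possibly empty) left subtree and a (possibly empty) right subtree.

There are C_n binary search tree shapes on n keys; with n = 10 that is C_10.
C_10 = 16796.

16796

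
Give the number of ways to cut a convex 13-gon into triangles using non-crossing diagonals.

58786

A convex 13-gon is triangulated into 11 triangles, and the number of such triangulations is the Catalan number C_{13−2} = C_11.
C_11 = C_10 · 2(2·10+1)/(10+2) = 16796 · 42/12 = 58786.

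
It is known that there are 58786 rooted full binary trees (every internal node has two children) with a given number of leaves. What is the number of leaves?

12

Full binary trees with L leaves are counted by C_{L−1}. The Catalan number equal to 58786 is C_11.
So the index is 11, and the number of leaves is 11 + 1 = 12.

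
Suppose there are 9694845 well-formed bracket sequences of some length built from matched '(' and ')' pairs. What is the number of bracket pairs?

Balanced strings of n bracket-pairs are counted by C_n; 9694845 = C_15.

15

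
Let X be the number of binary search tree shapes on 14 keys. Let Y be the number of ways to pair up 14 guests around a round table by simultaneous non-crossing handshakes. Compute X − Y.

2674011

There are C_n binary search tree shapes on n keys; with n = 14 that is C_14. So X = C_14 = 2674440.
Non-crossing handshake pairings of 2n people are counted by C_n; 14 people gives n = 7. So Y = C_7 = 429.
X − Y = 2674440 − 429 = 2674011.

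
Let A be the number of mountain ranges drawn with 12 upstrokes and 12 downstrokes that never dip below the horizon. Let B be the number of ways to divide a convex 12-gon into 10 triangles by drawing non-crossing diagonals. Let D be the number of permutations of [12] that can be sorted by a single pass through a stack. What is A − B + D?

Paths of 12 up- and 12 down-steps that never dip below the axis are Dyck paths; their count is C_12. So A = C_12 = 208012.
The number of triangulations of a 12-gon is the Catalan number C_10 (index = sides − 2). So B = C_10 = 16796.
By Knuth's characterisation, the stack-sortable permutations of length 12 are the 231-avoiders, numbering C_12. So D = C_12 = 208012.
A − B + D = 208012 − 16796 + 208012 = 399228.

399228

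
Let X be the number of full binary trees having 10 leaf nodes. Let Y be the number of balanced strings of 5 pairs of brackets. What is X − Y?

Full binary trees with 10 leaves have 10−1 = 9 internal nodes, so there are C_9 of them. So X = C_9 = 4862.
A balanced arrangement of 5 bracket pairs is a Dyck word of semilength 5, so the count is C_5. So Y = C_5 = 42.
X − Y = 4862 − 42 = 4820.

4820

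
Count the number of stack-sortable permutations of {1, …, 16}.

35357670

By Knuth's characterisation, the stack-sortable permutations of length 16 are the 231-avoiders, numbering C_16.
C_16 = C(32,16)/17 = 601080390/17 = 35357670.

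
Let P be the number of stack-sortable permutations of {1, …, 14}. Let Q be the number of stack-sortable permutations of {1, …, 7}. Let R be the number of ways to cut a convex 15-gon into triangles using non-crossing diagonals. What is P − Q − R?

By Knuth's characterisation, the stack-sortable permutations of length 14 are the 231-avoiders, numbering C_14. So P = C_14 = 2674440.
Stack-sortable permutations are exactly the 231-avoiding ones, counted by C_n; here n = 7. So Q = C_7 = 429.
Triangulations of a convex m-gon are counted by C_{m−2}; with m = 15 this is C_13. So R = C_13 = 742900.
P − Q − R = 2674440 − 429 − 742900 = 1931111.

1931111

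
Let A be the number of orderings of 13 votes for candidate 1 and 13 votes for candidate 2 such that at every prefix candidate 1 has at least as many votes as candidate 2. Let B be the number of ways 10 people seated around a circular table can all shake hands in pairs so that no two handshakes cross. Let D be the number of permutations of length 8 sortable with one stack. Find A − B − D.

741428

Reading a vote for the leader as '(' and for the other as ')' turns such a sequence into a balanced string of 13 pairs, so the count is C_13. So A = C_13 = 742900.
Non-crossing handshake pairings of 2n people are counted by C_n; 10 people gives n = 5. So B = C_5 = 42.
By Knuth's characterisation, the stack-sortable permutations of length 8 are the 231-avoiders, numbering C_8. So D = C_8 = 1430.
A − B − D = 742900 − 42 − 1430 = 741428.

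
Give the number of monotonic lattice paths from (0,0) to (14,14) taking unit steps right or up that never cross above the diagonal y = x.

2674440

Sub-diagonal monotone paths from (0,0) to (14,14) biject with Dyck paths of semilength 14, giving C_14.
C_14 = C(28,14)/15 = 40116600/15 = 2674440.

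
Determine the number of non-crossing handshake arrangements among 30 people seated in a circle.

With 30 = 2·15 people, non-crossing handshake pairings are non-crossing perfect matchings on a circle, counted by C_15.
C_15 = C_14 · 2(2·14+1)/(14+2) = 2674440 · 58/16 = 9694845.

9694845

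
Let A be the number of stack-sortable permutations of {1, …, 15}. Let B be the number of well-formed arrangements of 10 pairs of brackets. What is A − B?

Stack-sortable permutations are exactly the 231-avoiding ones, counted by C_n; here n = 15. So A = C_15 = 9694845.
A balanced arrangement of 10 bracket pairs is a Dyck word of semilength 10, so the count is C_10. So B = C_10 = 16796.
A − B = 9694845 − 16796 = 9678049.

9678049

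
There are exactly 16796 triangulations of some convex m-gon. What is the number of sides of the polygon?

Triangulations of a convex m-gon are counted by C_{m−2}; 16796 = C_10.
So m − 2 = 10, giving m = 12 sides.

12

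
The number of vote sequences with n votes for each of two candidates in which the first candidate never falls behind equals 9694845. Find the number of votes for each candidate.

15

Such ballot sequences with n votes each are counted by C_n, and C_15 = 9694845.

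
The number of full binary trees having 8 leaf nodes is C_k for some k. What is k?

7

A full binary tree with L leaves has L−1 internal nodes and is counted by C_{L−1}; L = 8 gives C_7.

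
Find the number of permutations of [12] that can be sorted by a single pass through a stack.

By Knuth's characterisation, the stack-sortable permutations of length 12 are the 231-avoiders, numbering C_12.
C_12 = 208012.

208012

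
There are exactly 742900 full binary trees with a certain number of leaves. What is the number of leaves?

14

Full binary trees with L leaves are counted by C_{L−1}. Since C_13 = 742900, the index is 13.
So the index is 13, and the number of leaves is 13 + 1 = 14.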